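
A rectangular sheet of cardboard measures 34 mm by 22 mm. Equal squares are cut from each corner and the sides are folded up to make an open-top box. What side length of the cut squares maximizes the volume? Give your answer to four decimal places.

4.3556

With cut size x, the volume is V(x) = x(34 − 2x)(22 − 2x) for 0 < x < 11.
V'(x) = 12x^2 − 224x + 748. Setting V'(x) = 0 gives x ≈ 4.3556 (the root in (0, 11)).
V''(x) = 24x − 224 is negative there, so this is the maximum; V ≈ 1463.7334.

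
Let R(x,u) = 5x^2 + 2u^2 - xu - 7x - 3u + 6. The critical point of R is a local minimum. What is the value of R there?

∂R/∂x = 10x - u - 7 = 0 and ∂R/∂u = -x + 4u - 3 = 0, so (x, u) = (31/39, 37/39).
The Hessian has R_{xx} = 10, R_{uu} = 4, R_{xu} = -1, giving D = 39 > 0 with R_{xx} > 0, so the point is a local minimum.
R(31/39, 37/39) = 70/39.

70/39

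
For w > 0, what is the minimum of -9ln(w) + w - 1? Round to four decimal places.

R'(w) = -9/w + 1 = 0 gives w = 9.
R''(w) = 9/w², which is positive for w > 0, so this is a local minimum.
R(9) = -9·ln(9) + 9 - 1 ≈ -11.7750.

-11.7750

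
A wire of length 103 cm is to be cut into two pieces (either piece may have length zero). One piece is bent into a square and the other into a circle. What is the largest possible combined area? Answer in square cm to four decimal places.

844.2374

Let x be the length used for the square. Square side x/4; circle radius (103−x)/(2π).
A(x) = (x/4)² + π·((103−x)/(2π))² = x²/16 + (103−x)²/(4π) for 0 ≤ x ≤ 103. A'(x) = x/8 − (103−x)/(2π) = 0 gives x = 4·103/(π+4) ≈ 57.6902.
A'' > 0, so the interior critical point is a minimum; the maximum is at an endpoint. A(0) = 844.2374 and A(103) = 663.0625, so the largest area is 844.2374.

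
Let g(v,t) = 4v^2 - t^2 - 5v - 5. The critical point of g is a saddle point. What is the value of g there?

-105/16

∂g/∂v = 8v - 5 = 0 and ∂g/∂t = -2t = 0, so (v, t) = (5/8, 0).
The Hessian has g_{vv} = 8, g_{tt} = -2, g_{vt} = 0, giving D = -16 < 0, so the point is a saddle point.
g(5/8, 0) = -105/16.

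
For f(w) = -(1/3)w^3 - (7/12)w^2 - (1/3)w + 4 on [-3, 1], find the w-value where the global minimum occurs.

1

The derivative is -w^2 - (7/6)w - 1/3, which vanishes at w = -2/3 and w = -1/2.
Evaluating at the critical points and endpoints: f(-3) = 35/4; f(-2/3) = 329/81; f(-1/2) = 65/16; f(1) = 11/4.
So the minimum is f(1) = 11/4.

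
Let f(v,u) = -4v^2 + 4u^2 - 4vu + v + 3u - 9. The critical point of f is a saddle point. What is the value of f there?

∂f/∂v = -8v - 4u + 1 = 0 and ∂f/∂u = -4v + 8u + 3 = 0, so (v, u) = (1/4, -1/4).
The Hessian has f_{vv} = -8, f_{uu} = 8, f_{vu} = -4, giving D = -80 < 0, so the point is a saddle point.
f(1/4, -1/4) = -37/4.

-37/4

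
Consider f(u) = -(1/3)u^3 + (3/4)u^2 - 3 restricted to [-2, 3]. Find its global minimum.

f'(u) = -u^2 + (3/2)u, which vanishes at u = 0 and u = 3/2.
Compare values at every candidate in [-2, 3]: f(-2) = 8/3; f(0) = -3; f(3/2) = -39/16; f(3) = -21/4.
Hence the absolute minimum is -21/4 at u = 3.

-21/4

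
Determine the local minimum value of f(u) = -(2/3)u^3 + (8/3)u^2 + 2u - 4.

-352/81

f'(u) = -2u^2 + (16/3)u + 2. Setting f'(u) = 0 gives u ∈ {-1/3, 3}.
Second-derivative test with f''(u) = -4u + 16/3: f''(-1/3) = 20/3 > 0 ⇒ local minimum; f''(3) = -20/3 < 0 ⇒ local maximum.
So the local minimum value is f(-1/3) = -352/81.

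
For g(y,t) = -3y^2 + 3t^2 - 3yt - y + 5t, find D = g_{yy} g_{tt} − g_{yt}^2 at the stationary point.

∂g/∂y = -6y - 3t - 1 = 0 and ∂g/∂t = -3y + 6t + 5 = 0, so (y, t) = (1/5, -11/15).
The Hessian has g_{yy} = -6, g_{tt} = 6, g_{yt} = -3, giving D = -45 < 0, so the point is a saddle point.
D = (-6)·(6) − (-3)^2 = -45.

-45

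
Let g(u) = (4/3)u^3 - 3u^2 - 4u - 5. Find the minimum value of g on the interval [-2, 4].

Differentiating, g'(u) = 4u^2 - 6u - 4; which vanishes at u = -1/2 and u = 2.
Candidates: g(-2) = -59/3,  g(-1/2) = -47/12,  g(2) = -43/3,  g(4) = 49/3.
The minimum over the interval is -59/3, attained at u = -2.

-59/3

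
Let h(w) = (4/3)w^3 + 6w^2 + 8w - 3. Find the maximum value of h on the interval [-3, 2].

h'(w) = 4w^2 + 12w + 8, which vanishes at w = -2 and w = -1.
Compare values at every candidate in [-3, 2]: h(-3) = -9,  h(-2) = -17/3,  h(-1) = -19/3,  h(2) = 143/3.
So the maximum is h(2) = 143/3.

143/3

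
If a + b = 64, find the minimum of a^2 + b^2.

2048

With a + b = 64, a^2 + b^2 = a^2 + (64 − a)^2.
The derivative 2a − 2(64 − a) = 4a − 128 vanishes at a = 32; second derivative 4 > 0, a minimum.
The minimum is 2·(32)^2 = 2048.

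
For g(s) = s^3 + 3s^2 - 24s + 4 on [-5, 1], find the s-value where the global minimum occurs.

1

g'(s) = 3s^2 + 6s - 24, whose only zero in [-5, 1] is s = -4.
Candidates: g(-5) = 74,  g(-4) = 84,  g(1) = -16.
So the minimum is g(1) = -16.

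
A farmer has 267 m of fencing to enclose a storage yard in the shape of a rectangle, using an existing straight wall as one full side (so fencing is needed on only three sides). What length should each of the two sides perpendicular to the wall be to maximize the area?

267/4

Let the sides perpendicular to the wall have length x and the parallel side y, so 2x + y = 267 and the area is A = xy = x(267 − 2x).
A'(x) = 267 − 4x = 0 gives x = 267/4, and A''(x) = −4 < 0 confirms a maximum.
Then y = 267 − 2·267/4 = 267/2 and A = 71289/8.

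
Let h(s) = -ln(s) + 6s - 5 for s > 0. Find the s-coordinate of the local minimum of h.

1/6

h'(s) = -1/s + 6 = 0 gives s = 1/6.
h''(s) = 1/s², which is positive for s > 0, so this is a local minimum.
h(1/6) = -1·ln(1/6) + 1 - 5 ≈ -2.2082.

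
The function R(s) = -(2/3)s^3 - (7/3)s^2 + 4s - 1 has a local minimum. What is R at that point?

R'(s) = -2s^2 - (14/3)s + 4 = 0 at s = -3, 2/3.
R''(s) = -4s - 14/3. R''(-3) = 22/3 > 0 ⇒ local minimum; R''(2/3) = -22/3 < 0 ⇒ local maximum.
Thus R has its local minimum at s = -3, with value -16.

-16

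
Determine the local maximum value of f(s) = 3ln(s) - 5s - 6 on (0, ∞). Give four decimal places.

-10.5325

f'(s) = 3/s − 5 = 0 gives s = 3/5.
f''(s) = -3/s², which is negative for s > 0, so this is a local maximum.
f(3/5) = 3·ln(3/5) - 3 - 6 ≈ -10.5325.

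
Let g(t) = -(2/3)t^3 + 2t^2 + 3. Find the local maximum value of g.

17/3

g'(t) = -2t^2 + 4t. Setting g'(t) = 0 gives t ∈ {0, 2}.
Since g''(t) = -4t + 4, we get g''(0) = 4 > 0 ⇒ local minimum; g''(2) = -4 < 0 ⇒ local maximum.
So the local maximum value is g(2) = 17/3.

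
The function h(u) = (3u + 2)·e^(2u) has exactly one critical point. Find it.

Differentiating with the product rule gives h'(u) = (6u + 7)·e^(2u). Since e^(2u) > 0, the only critical point is u = -7/6.
h''(-7/6) has the same sign as 6 > 0, so this is a local minimum.
h(-7/6) = (-3/2)·e^(-7/3) ≈ -0.1455.

-7/6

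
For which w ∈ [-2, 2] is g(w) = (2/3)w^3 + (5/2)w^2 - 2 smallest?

The derivative is 2w^2 + 5w, whose only zero in [-2, 2] is w = 0.
Evaluating at the critical points and endpoints: g(-2) = 8/3; g(0) = -2; g(2) = 40/3.
So the minimum is g(0) = -2.

0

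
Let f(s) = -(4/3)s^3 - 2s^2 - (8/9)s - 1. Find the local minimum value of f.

f'(s) = -4s^2 - 4s - 8/9 = 0 at s = -2/3, -1/3.
Second-derivative test with f''(s) = -8s - 4: f''(-2/3) = 4/3 > 0 ⇒ local minimum; f''(-1/3) = -4/3 < 0 ⇒ local maximum.
So the local minimum value is f(-2/3) = -73/81.

-73/81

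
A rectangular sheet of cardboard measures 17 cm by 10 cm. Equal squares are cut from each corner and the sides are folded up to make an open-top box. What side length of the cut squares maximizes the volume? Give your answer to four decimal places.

2.0336

With cut size x, the volume is V(x) = x(17 − 2x)(10 − 2x) for 0 < x < 5.
V'(x) = 12x^2 − 108x + 170. Setting V'(x) = 0 gives x ≈ 2.0336 (the root in (0, 5)).
V''(x) = 24x − 108 is negative there, so this is the maximum; V ≈ 156.0335.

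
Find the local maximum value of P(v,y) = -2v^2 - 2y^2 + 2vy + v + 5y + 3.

∂P/∂v = -4v + 2y + 1 = 0 and ∂P/∂y = 2v - 4y + 5 = 0, so (v, y) = (7/6, 11/6).
The Hessian has P_{vv} = -4, P_{yy} = -4, P_{vy} = 2, giving D = 12 > 0 with P_{vv} < 0, so the point is a local maximum.
P(7/6, 11/6) = 49/6.

49/6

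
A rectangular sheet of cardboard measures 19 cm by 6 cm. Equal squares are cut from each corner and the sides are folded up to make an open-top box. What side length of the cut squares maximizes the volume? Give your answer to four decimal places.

With cut size x, the volume is V(x) = x(19 − 2x)(6 − 2x) for 0 < x < 3.
V'(x) = 12x^2 − 100x + 114. Setting V'(x) = 0 gives x ≈ 1.3629 (the root in (0, 3)).
V''(x) = 24x − 100 is negative there, so this is the maximum; V ≈ 72.6221.

1.3629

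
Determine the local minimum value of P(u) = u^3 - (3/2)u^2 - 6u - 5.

-15

Critical points: P'(u) = 3u^2 - 3u - 6 vanishes at u = -1, 2.
Since P''(u) = 6u - 3, we get P''(-1) = -9 < 0 ⇒ local maximum; P''(2) = 9 > 0 ⇒ local minimum.
Thus P has its local minimum at u = 2, with value -15.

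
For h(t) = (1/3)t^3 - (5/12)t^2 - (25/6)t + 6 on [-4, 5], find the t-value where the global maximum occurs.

Differentiating, h'(t) = t^2 - (5/6)t - 25/6; which vanishes at t = -5/3 and t = 5/2.
Candidates: h(-4) = -16/3; h(-5/3) = 3319/324; h(5/2) = -29/16; h(5) = 197/12.
So the maximum is h(5) = 197/12.

5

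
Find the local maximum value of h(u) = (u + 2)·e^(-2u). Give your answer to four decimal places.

h'(u) = 1·e^(-2u) + (u + 2)·(-2)·e^(-2u) = (-2u - 3)·e^(-2u). Since e^(-2u) > 0, the only critical point is u = -3/2.
h''(-3/2) has the same sign as -2 < 0, so this is a local maximum.
h(-3/2) = (1/2)·e^(3) ≈ 10.0428.

10.0428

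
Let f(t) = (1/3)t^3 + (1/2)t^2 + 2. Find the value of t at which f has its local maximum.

-1

Critical points: f'(t) = t^2 + t vanishes at t = -1, 0.
Second-derivative test with f''(t) = 2t + 1: f''(-1) = -1 < 0 ⇒ local maximum; f''(0) = 1 > 0 ⇒ local minimum.
Thus f has its local maximum at t = -1, with value 13/6.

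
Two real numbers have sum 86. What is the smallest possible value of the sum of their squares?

3698

With a + b = 86, a^2 + b^2 = a^2 + (86 − a)^2.
The derivative 2a − 2(86 − a) = 4a − 172 vanishes at a = 43; second derivative 4 > 0, a minimum.
The minimum is 2·(43)^2 = 3698.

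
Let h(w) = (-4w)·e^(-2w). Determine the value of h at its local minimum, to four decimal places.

Differentiating with the product rule gives h'(w) = (8w - 4)·e^(-2w). Since e^(-2w) > 0, the only critical point is w = 1/2.
h''(1/2) has the same sign as 8 > 0, so this is a local minimum.
h(1/2) = (-2)·e^(-1) ≈ -0.7358.

-0.7358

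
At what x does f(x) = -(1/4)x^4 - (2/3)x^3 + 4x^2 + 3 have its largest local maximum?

-4

f'(x) = -x^3 - 2x^2 + 8x = 0 at x = -4, 0, 2.
Since f''(x) = -3x^2 - 4x + 8, we get f''(-4) = -24 < 0 ⇒ local maximum; f''(0) = 8 > 0 ⇒ local minimum; f''(2) = -12 < 0 ⇒ local maximum.
Thus f has its largest local maximum at x = -4, with value 137/3.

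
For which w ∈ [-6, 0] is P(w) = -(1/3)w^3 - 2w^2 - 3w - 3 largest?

The derivative is -w^2 - 4w - 3, which vanishes at w = -3 and w = -1.
Evaluating at the critical points and endpoints: P(-6) = 15,  P(-3) = -3,  P(-1) = -5/3,  P(0) = -3.
Hence the absolute maximum is 15 at w = -6.

-6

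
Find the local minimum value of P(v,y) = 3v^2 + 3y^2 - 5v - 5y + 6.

∂P/∂v = 6v - 5 = 0 and ∂P/∂y = 6y - 5 = 0, so (v, y) = (5/6, 5/6).
The Hessian has P_{vv} = 6, P_{yy} = 6, P_{vy} = 0, giving D = 36 > 0 with P_{vv} > 0, so the point is a local minimum.
P(5/6, 5/6) = 11/6.

11/6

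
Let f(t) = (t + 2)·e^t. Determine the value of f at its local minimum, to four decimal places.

By the product rule, f'(t) = (t + 3)·e^t. Since e^t > 0, the only critical point is t = -3.
f''(-3) has the same sign as 1 > 0, so this is a local minimum.
f(-3) = (-1)·e^(-3) ≈ -0.0498.

-0.0498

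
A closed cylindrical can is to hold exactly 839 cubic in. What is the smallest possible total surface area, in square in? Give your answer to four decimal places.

492.4429

With radius r and height h, πr²h = 839 so h = 839/(πr²), and S(r) = 2πr² + 2πrh = 2πr² + 2·839/r.
S'(r) = 4πr − 2·839/r² = 0 ⇒ r³ = 839/(2π), so r ≈ 5.1113 and h = 2r ≈ 10.2225.
S''(r) = 4π + 4·839/r³ > 0, so this is the minimum; S ≈ 492.4429.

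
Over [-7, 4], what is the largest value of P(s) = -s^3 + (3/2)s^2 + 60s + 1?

P'(s) = -3s^2 + 3s + 60, whose only zero in [-7, 4] is s = -4.
Candidates: P(-7) = -5/2, P(-4) = -151, P(4) = 201.
Hence the absolute maximum is 201 at s = 4.

201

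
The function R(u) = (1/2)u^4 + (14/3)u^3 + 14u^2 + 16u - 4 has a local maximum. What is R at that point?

Critical points: R'(u) = 2u^3 + 14u^2 + 28u + 16 vanishes at u = -4, -2, -1.
Since R''(u) = 6u^2 + 28u + 28, we get R''(-4) = 12 > 0 ⇒ local minimum; R''(-2) = -4 < 0 ⇒ local maximum; R''(-1) = 6 > 0 ⇒ local minimum.
The local maximum is R(-2) = -28/3.

-28/3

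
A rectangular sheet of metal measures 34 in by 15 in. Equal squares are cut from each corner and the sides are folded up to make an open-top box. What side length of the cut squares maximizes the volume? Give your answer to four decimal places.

3.2479

With cut size x, the volume is V(x) = x(34 − 2x)(15 − 2x) for 0 < x < 7.5.
V'(x) = 12x^2 − 196x + 510. Setting V'(x) = 0 gives x ≈ 3.2479 (the root in (0, 7.5)).
V''(x) = 24x − 196 is negative there, so this is the maximum; V ≈ 759.6878.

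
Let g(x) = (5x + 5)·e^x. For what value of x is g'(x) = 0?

By the product rule, g'(x) = (5x + 10)·e^x. Since e^x > 0, the only critical point is x = -2.
g''(-2) has the same sign as 5 > 0, so this is a local minimum.
g(-2) = (-5)·e^(-2) ≈ -0.6767.

-2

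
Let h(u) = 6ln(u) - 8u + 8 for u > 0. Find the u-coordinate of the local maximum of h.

3/4

h'(u) = 6/u − 8 = 0 gives u = 3/4.
h''(u) = -6/u², which is negative for u > 0, so this is a local maximum.
h(3/4) = 6·ln(3/4) - 6 + 8 ≈ 0.2739.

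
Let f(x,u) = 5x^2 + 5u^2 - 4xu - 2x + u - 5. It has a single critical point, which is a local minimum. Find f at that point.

-437/84

∂f/∂x = 10x - 4u - 2 = 0 and ∂f/∂u = -4x + 10u + 1 = 0, so (x, u) = (4/21, -1/42).
The Hessian has f_{xx} = 10, f_{uu} = 10, f_{xu} = -4, giving D = 84 > 0 with f_{xx} > 0, so the point is a local minimum.
f(4/21, -1/42) = -437/84.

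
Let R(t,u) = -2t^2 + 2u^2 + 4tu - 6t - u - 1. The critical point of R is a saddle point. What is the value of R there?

7/16

∂R/∂t = -4t + 4u - 6 = 0 and ∂R/∂u = 4t + 4u - 1 = 0, so (t, u) = (-5/8, 7/8).
The Hessian has R_{tt} = -4, R_{uu} = 4, R_{tu} = 4, giving D = -32 < 0, so the point is a saddle point.
R(-5/8, 7/8) = 7/16.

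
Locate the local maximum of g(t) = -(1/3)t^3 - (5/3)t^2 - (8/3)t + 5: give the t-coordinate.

-4/3

Critical points: g'(t) = -t^2 - (10/3)t - 8/3 vanishes at t = -2, -4/3.
g''(t) = -2t - 10/3. g''(-2) = 2/3 > 0 ⇒ local minimum; g''(-4/3) = -2/3 < 0 ⇒ local maximum.
Thus g has its local maximum at t = -4/3, with value 517/81.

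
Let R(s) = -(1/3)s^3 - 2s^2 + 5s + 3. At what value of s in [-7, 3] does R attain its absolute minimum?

-5

Differentiating, R'(s) = -s^2 - 4s + 5; which vanishes at s = -5 and s = 1.
Candidates: R(-7) = -47/3, R(-5) = -91/3, R(1) = 17/3, R(3) = -9.
Hence the absolute minimum is -91/3 at s = -5.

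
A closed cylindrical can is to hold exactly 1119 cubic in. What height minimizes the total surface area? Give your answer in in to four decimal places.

With radius r and height h, πr²h = 1119 so h = 1119/(πr²), and S(r) = 2πr² + 2πrh = 2πr² + 2·1119/r.
S'(r) = 4πr − 2·1119/r² = 0 ⇒ r³ = 1119/(2π), so r ≈ 5.6262 and h = 2r ≈ 11.2524.
S''(r) = 4π + 4·1119/r³ > 0, so this is the minimum; S ≈ 596.6705.

11.2524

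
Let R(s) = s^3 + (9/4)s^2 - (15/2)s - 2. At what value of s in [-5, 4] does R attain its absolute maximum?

R'(s) = 3s^2 + (9/2)s - 15/2, which vanishes at s = -5/2 and s = 1.
Compare values at every candidate in [-5, 4]: R(-5) = -133/4, R(-5/2) = 243/16, R(1) = -25/4, R(4) = 68.
Hence the absolute maximum is 68 at s = 4.

4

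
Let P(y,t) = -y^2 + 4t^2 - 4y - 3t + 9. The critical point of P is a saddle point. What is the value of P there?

∂P/∂y = -2y - 4 = 0 and ∂P/∂t = 8t - 3 = 0, so (y, t) = (-2, 3/8).
The Hessian has P_{yy} = -2, P_{tt} = 8, P_{yt} = 0, giving D = -16 < 0, so the point is a saddle point.
P(-2, 3/8) = 199/16.

199/16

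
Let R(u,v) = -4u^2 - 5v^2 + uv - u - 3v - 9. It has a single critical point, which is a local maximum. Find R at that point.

∂R/∂u = -8u + v - 1 = 0 and ∂R/∂v = u - 10v - 3 = 0, so (u, v) = (-13/79, -25/79).
The Hessian has R_{uu} = -8, R_{vv} = -10, R_{uv} = 1, giving D = 79 > 0 with R_{uu} < 0, so the point is a local maximum.
R(-13/79, -25/79) = -667/79.

-667/79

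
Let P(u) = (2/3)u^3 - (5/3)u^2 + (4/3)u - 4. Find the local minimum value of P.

-11/3

Critical points: P'(u) = 2u^2 - (10/3)u + 4/3 vanishes at u = 2/3, 1.
P''(u) = 4u - 10/3. P''(2/3) = -2/3 < 0 ⇒ local maximum; P''(1) = 2/3 > 0 ⇒ local minimum.
Thus P has its local minimum at u = 1, with value -11/3.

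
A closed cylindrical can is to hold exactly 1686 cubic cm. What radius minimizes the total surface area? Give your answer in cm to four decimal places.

6.4500

With radius r and height h, πr²h = 1686 so h = 1686/(πr²), and S(r) = 2πr² + 2πrh = 2πr² + 2·1686/r.
S'(r) = 4πr − 2·1686/r² = 0 ⇒ r³ = 1686/(2π), so r ≈ 6.4500 and h = 2r ≈ 12.9000.
S''(r) = 4π + 4·1686/r³ > 0, so this is the minimum; S ≈ 784.1869.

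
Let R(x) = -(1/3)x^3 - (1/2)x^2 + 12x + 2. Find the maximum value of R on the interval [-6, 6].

The derivative is -x^2 - x + 12, which vanishes at x = -4 and x = 3.
Evaluating at the critical points and endpoints: R(-6) = -16; R(-4) = -98/3; R(3) = 49/2; R(6) = -16.
The maximum over the interval is 49/2, attained at x = 3.

49/2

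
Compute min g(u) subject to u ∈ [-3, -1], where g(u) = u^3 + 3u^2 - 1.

-1

g'(u) = 3u^2 + 6u, whose only zero in [-3, -1] is u = -2.
Compare values at every candidate in [-3, -1]: g(-3) = -1,  g(-2) = 3,  g(-1) = 1.
So the minimum is g(-3) = -1.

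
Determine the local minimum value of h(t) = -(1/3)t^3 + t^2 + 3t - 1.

-8/3

h'(t) = -t^2 + 2t + 3. Setting h'(t) = 0 gives t ∈ {-1, 3}.
h''(t) = -2t + 2. h''(-1) = 4 > 0 ⇒ local minimum; h''(3) = -4 < 0 ⇒ local maximum.
So the local minimum value is h(-1) = -8/3.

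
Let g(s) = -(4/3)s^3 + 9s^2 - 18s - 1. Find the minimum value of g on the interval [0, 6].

-73

Differentiating, g'(s) = -4s^2 + 18s - 18; which vanishes at s = 3/2 and s = 3.
Compare values at every candidate in [0, 6]: g(0) = -1; g(3/2) = -49/4; g(3) = -10; g(6) = -73.
So the minimum is g(6) = -73.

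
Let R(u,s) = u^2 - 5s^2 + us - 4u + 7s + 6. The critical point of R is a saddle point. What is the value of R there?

∂R/∂u = 2u + s - 4 = 0 and ∂R/∂s = u - 10s + 7 = 0, so (u, s) = (11/7, 6/7).
The Hessian has R_{uu} = 2, R_{ss} = -10, R_{us} = 1, giving D = -21 < 0, so the point is a saddle point.
R(11/7, 6/7) = 41/7.

41/7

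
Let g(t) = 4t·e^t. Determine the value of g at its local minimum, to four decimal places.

-1.4715

By the product rule, g'(t) = (4t + 4)·e^t. Since e^t > 0, the only critical point is t = -1.
g''(-1) has the same sign as 4 > 0, so this is a local minimum.
g(-1) = (-4)·e^(-1) ≈ -1.4715.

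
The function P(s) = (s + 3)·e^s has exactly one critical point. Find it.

Differentiating with the product rule gives P'(s) = (s + 4)·e^s. Since e^s > 0, the only critical point is s = -4.
P''(-4) has the same sign as 1 > 0, so this is a local minimum.
P(-4) = (-1)·e^(-4) ≈ -0.0183.

-4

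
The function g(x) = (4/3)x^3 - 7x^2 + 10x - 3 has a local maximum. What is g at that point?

g'(x) = 4x^2 - 14x + 10 = 0 at x = 1, 5/2.
g''(x) = 8x - 14. g''(1) = -6 < 0 ⇒ local maximum; g''(5/2) = 6 > 0 ⇒ local minimum.
Thus g has its local maximum at x = 1, with value 4/3.

4/3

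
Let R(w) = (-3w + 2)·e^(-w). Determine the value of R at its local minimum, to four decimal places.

By the product rule, R'(w) = (3w - 5)·e^(-w). Since e^(-w) > 0, the only critical point is w = 5/3.
R''(5/3) has the same sign as 3 > 0, so this is a local minimum.
R(5/3) = (-3)·e^(-5/3) ≈ -0.5666.

-0.5666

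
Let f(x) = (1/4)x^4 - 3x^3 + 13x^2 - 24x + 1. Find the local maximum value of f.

-59/4

f'(x) = x^3 - 9x^2 + 26x - 24 = 0 at x = 2, 3, 4.
f''(x) = 3x^2 - 18x + 26. f''(2) = 2 > 0 ⇒ local minimum; f''(3) = -1 < 0 ⇒ local maximum; f''(4) = 2 > 0 ⇒ local minimum.
So the local maximum value is f(3) = -59/4.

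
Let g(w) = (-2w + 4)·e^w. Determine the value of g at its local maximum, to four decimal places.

By the product rule, g'(w) = (-2w + 2)·e^w. Since e^w > 0, the only critical point is w = 1.
g''(1) has the same sign as -2 < 0, so this is a local maximum.
g(1) = (2)·e^(1) ≈ 5.4366.

5.4366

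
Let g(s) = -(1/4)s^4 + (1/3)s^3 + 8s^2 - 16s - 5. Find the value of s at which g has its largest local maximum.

-4

g'(s) = -s^3 + s^2 + 16s - 16. Setting g'(s) = 0 gives s ∈ {-4, 1, 4}.
Since g''(s) = -3s^2 + 2s + 16, we get g''(-4) = -40 < 0 ⇒ local maximum; g''(1) = 15 > 0 ⇒ local minimum; g''(4) = -24 < 0 ⇒ local maximum.
The largest local maximum is g(-4) = 305/3.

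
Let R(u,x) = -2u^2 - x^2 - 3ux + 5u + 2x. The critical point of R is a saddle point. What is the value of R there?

∂R/∂u = -4u - 3x + 5 = 0 and ∂R/∂x = -3u - 2x + 2 = 0, so (u, x) = (-4, 7).
The Hessian has R_{uu} = -4, R_{xx} = -2, R_{ux} = -3, giving D = -1 < 0, so the point is a saddle point.
R(-4, 7) = -3.

-3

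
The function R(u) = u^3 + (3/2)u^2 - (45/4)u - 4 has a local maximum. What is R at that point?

R'(u) = 3u^2 + 3u - 45/4. Setting R'(u) = 0 gives u ∈ {-5/2, 3/2}.
R''(u) = 6u + 3. R''(-5/2) = -12 < 0 ⇒ local maximum; R''(3/2) = 12 > 0 ⇒ local minimum.
The local maximum is R(-5/2) = 143/8.

143/8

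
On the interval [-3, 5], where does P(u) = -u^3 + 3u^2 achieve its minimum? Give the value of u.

5

The derivative is -3u^2 + 6u, which vanishes at u = 0 and u = 2.
Candidates: P(-3) = 54,  P(0) = 0,  P(2) = 4,  P(5) = -50.
The minimum over the interval is -50, attained at u = 5.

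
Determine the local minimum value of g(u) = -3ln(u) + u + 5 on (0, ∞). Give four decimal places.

g'(u) = -3/u + 1 = 0 gives u = 3.
g''(u) = 3/u², which is positive for u > 0, so this is a local minimum.
g(3) = -3·ln(3) + 3 + 5 ≈ 4.7042.

4.7042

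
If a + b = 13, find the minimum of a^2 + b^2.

With a + b = 13, a^2 + b^2 = a^2 + (13 − a)^2.
The derivative 2a − 2(13 − a) = 4a − 26 vanishes at a = 13/2; second derivative 4 > 0, a minimum.
The minimum is 2·(13/2)^2 = 169/2.

169/2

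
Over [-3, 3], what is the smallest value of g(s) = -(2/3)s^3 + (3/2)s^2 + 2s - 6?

-157/24

Differentiating, g'(s) = -2s^2 + 3s + 2; which vanishes at s = -1/2 and s = 2.
Compare values at every candidate in [-3, 3]: g(-3) = 39/2,  g(-1/2) = -157/24,  g(2) = -4/3,  g(3) = -9/2.
So the minimum is g(-1/2) = -157/24.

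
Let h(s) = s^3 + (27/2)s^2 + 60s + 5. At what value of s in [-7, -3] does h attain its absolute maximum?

The derivative is 3s^2 + 27s + 60, which vanishes at s = -5 and s = -4.
Candidates: h(-7) = -193/2, h(-5) = -165/2, h(-4) = -83, h(-3) = -161/2.
The maximum over the interval is -161/2, attained at s = -3.

-3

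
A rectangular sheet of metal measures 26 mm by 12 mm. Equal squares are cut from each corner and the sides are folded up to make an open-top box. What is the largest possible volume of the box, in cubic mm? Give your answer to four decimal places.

367.7681

With cut size x, the volume is V(x) = x(26 − 2x)(12 − 2x) for 0 < x < 6.
V'(x) = 12x^2 − 152x + 312. Setting V'(x) = 0 gives x ≈ 2.5769 (the root in (0, 6)).
V''(x) = 24x − 152 is negative there, so this is the maximum; V ≈ 367.7681.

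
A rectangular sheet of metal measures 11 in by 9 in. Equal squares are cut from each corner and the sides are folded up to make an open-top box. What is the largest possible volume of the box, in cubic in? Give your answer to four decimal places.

72.4198

With cut size x, the volume is V(x) = x(11 − 2x)(9 − 2x) for 0 < x < 4.5.
V'(x) = 12x^2 − 80x + 99. Setting V'(x) = 0 gives x ≈ 1.6419 (the root in (0, 4.5)).
V''(x) = 24x − 80 is negative there, so this is the maximum; V ≈ 72.4198.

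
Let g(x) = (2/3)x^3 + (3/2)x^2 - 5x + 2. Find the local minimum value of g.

-5/6

g'(x) = 2x^2 + 3x - 5. Setting g'(x) = 0 gives x ∈ {-5/2, 1}.
Since g''(x) = 4x + 3, we get g''(-5/2) = -7 < 0 ⇒ local maximum; g''(1) = 7 > 0 ⇒ local minimum.
Thus g has its local minimum at x = 1, with value -5/6.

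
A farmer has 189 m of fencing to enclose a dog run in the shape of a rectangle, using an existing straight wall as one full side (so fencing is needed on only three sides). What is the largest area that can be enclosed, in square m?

35721/8

Let the sides perpendicular to the wall have length x and the parallel side y, so 2x + y = 189 and the area is A = xy = x(189 − 2x).
A'(x) = 189 − 4x = 0 gives x = 189/4, and A''(x) = −4 < 0 confirms a maximum.
Then y = 189 − 2·189/4 = 189/2 and A = 35721/8.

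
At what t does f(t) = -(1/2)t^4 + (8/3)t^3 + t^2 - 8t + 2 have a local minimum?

1

Critical points: f'(t) = -2t^3 + 8t^2 + 2t - 8 vanishes at t = -1, 1, 4.
f''(t) = -6t^2 + 16t + 2. f''(-1) = -20 < 0 ⇒ local maximum; f''(1) = 12 > 0 ⇒ local minimum; f''(4) = -30 < 0 ⇒ local maximum.
The local minimum is f(1) = -17/6.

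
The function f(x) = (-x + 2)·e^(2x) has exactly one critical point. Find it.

f'(x) = (-1)·e^(2x) + (-x + 2)·2·e^(2x) = (-2x + 3)·e^(2x). Since e^(2x) > 0, the only critical point is x = 3/2.
f''(3/2) has the same sign as -2 < 0, so this is a local maximum.
f(3/2) = (1/2)·e^(3) ≈ 10.0428.

3/2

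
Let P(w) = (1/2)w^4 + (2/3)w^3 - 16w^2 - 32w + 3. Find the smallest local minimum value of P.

-631/3

P'(w) = 2w^3 + 2w^2 - 32w - 32. Setting P'(w) = 0 gives w ∈ {-4, -1, 4}.
P''(w) = 6w^2 + 4w - 32. P''(-4) = 48 > 0 ⇒ local minimum; P''(-1) = -30 < 0 ⇒ local maximum; P''(4) = 80 > 0 ⇒ local minimum.
So the smallest local minimum value is P(4) = -631/3.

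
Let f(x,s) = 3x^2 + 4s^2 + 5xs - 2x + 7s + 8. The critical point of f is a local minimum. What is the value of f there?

∂f/∂x = 6x + 5s - 2 = 0 and ∂f/∂s = 5x + 8s + 7 = 0, so (x, s) = (51/23, -52/23).
The Hessian has f_{xx} = 6, f_{ss} = 8, f_{xs} = 5, giving D = 23 > 0 with f_{xx} > 0, so the point is a local minimum.
f(51/23, -52/23) = -49/23.

-49/23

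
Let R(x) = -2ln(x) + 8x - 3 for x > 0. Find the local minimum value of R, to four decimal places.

1.7726

R'(x) = -2/x + 8 = 0 gives x = 1/4.
R''(x) = 2/x², which is positive for x > 0, so this is a local minimum.
R(1/4) = -2·ln(1/4) + 2 - 3 ≈ 1.7726.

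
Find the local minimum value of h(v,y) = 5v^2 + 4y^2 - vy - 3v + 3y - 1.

-151/79

∂h/∂v = 10v - y - 3 = 0 and ∂h/∂y = -v + 8y + 3 = 0, so (v, y) = (21/79, -27/79).
The Hessian has h_{vv} = 10, h_{yy} = 8, h_{vy} = -1, giving D = 79 > 0 with h_{vv} > 0, so the point is a local minimum.
h(21/79, -27/79) = -151/79.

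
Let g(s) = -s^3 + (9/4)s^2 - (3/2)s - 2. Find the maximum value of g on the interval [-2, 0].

18

The derivative is -3s^2 + (9/2)s - 3/2, which has no zeros in [-2, 0].
Compare values at every candidate in [-2, 0]: g(-2) = 18; g(0) = -2.
The maximum over the interval is 18, attained at s = -2.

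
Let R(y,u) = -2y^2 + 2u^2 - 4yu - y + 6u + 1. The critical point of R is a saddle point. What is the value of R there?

∂R/∂y = -4y - 4u - 1 = 0 and ∂R/∂u = -4y + 4u + 6 = 0, so (y, u) = (5/8, -7/8).
The Hessian has R_{yy} = -4, R_{uu} = 4, R_{yu} = -4, giving D = -32 < 0, so the point is a saddle point.
R(5/8, -7/8) = -31/16.

-31/16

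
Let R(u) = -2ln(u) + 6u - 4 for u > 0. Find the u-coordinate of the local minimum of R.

R'(u) = -2/u + 6 = 0 gives u = 1/3.
R''(u) = 2/u², which is positive for u > 0, so this is a local minimum.
R(1/3) = -2·ln(1/3) + 2 - 4 ≈ 0.1972.

1/3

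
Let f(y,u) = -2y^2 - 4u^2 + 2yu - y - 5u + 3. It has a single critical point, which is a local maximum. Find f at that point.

37/7

∂f/∂y = -4y + 2u - 1 = 0 and ∂f/∂u = 2y - 8u - 5 = 0, so (y, u) = (-9/14, -11/14).
The Hessian has f_{yy} = -4, f_{uu} = -8, f_{yu} = 2, giving D = 28 > 0 with f_{yy} < 0, so the point is a local maximum.
f(-9/14, -11/14) = 37/7.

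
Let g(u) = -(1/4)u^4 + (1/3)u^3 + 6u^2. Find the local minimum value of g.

0

Critical points: g'(u) = -u^3 + u^2 + 12u vanishes at u = -3, 0, 4.
g''(u) = -3u^2 + 2u + 12. g''(-3) = -21 < 0 ⇒ local maximum; g''(0) = 12 > 0 ⇒ local minimum; g''(4) = -28 < 0 ⇒ local maximum.
The local minimum is g(0) = 0.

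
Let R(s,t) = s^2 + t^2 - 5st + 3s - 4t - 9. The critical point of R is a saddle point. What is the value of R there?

∂R/∂s = 2s - 5t + 3 = 0 and ∂R/∂t = -5s + 2t - 4 = 0, so (s, t) = (-2/3, 1/3).
The Hessian has R_{ss} = 2, R_{tt} = 2, R_{st} = -5, giving D = -21 < 0, so the point is a saddle point.
R(-2/3, 1/3) = -32/3.

-32/3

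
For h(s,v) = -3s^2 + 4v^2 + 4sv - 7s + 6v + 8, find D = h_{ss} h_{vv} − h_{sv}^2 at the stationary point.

∂h/∂s = -6s + 4v - 7 = 0 and ∂h/∂v = 4s + 8v + 6 = 0, so (s, v) = (-5/4, -1/8).
The Hessian has h_{ss} = -6, h_{vv} = 8, h_{sv} = 4, giving D = -64 < 0, so the point is a saddle point.
D = (-6)·(8) − (4)^2 = -64.

-64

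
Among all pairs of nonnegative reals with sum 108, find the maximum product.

2916

With x + y = 108, the product is P(x) = x(108 − x).
P'(x) = 108 − 2x = 0 gives x = 54; P'' = −2 < 0, so this is the maximum.
P = 54·54 = 2916.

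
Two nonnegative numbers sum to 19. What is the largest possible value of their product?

With x + y = 19, the product is P(x) = x(19 − x).
P'(x) = 19 − 2x = 0 gives x = 19/2; P'' = −2 < 0, so this is the maximum.
P = 19/2·19/2 = 361/4.

361/4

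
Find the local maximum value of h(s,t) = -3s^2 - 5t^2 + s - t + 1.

17/15

∂h/∂s = -6s + 1 = 0 and ∂h/∂t = -10t - 1 = 0, so (s, t) = (1/6, -1/10).
The Hessian has h_{ss} = -6, h_{tt} = -10, h_{st} = 0, giving D = 60 > 0 with h_{ss} < 0, so the point is a local maximum.
h(1/6, -1/10) = 17/15.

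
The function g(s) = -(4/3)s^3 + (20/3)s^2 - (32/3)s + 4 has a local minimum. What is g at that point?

g'(s) = -4s^2 + (40/3)s - 32/3 = 0 at s = 4/3, 2.
Second-derivative test with g''(s) = -8s + 40/3: g''(4/3) = 8/3 > 0 ⇒ local minimum; g''(2) = -8/3 < 0 ⇒ local maximum.
So the local minimum value is g(4/3) = -124/81.

-124/81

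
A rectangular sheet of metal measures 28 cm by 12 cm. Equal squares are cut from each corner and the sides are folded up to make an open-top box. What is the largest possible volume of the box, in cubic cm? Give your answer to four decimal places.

With cut size x, the volume is V(x) = x(28 − 2x)(12 − 2x) for 0 < x < 6.
V'(x) = 12x^2 − 160x + 336. Setting V'(x) = 0 gives x ≈ 2.6115 (the root in (0, 6)).
V''(x) = 24x − 160 is negative there, so this is the maximum; V ≈ 403.1104.

403.1104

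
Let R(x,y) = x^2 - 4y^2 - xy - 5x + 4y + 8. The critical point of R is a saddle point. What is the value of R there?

∂R/∂x = 2x - y - 5 = 0 and ∂R/∂y = -x - 8y + 4 = 0, so (x, y) = (44/17, 3/17).
The Hessian has R_{xx} = 2, R_{yy} = -8, R_{xy} = -1, giving D = -17 < 0, so the point is a saddle point.
R(44/17, 3/17) = 32/17.

32/17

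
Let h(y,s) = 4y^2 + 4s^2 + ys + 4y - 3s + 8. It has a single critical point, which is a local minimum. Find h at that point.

56/9

∂h/∂y = 8y + s + 4 = 0 and ∂h/∂s = y + 8s - 3 = 0, so (y, s) = (-5/9, 4/9).
The Hessian has h_{yy} = 8, h_{ss} = 8, h_{ys} = 1, giving D = 63 > 0 with h_{yy} > 0, so the point is a local minimum.
h(-5/9, 4/9) = 56/9.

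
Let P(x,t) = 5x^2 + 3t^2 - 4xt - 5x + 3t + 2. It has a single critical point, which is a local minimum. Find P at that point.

7/11

∂P/∂x = 10x - 4t - 5 = 0 and ∂P/∂t = -4x + 6t + 3 = 0, so (x, t) = (9/22, -5/22).
The Hessian has P_{xx} = 10, P_{tt} = 6, P_{xt} = -4, giving D = 44 > 0 with P_{xx} > 0, so the point is a local minimum.
P(9/22, -5/22) = 7/11.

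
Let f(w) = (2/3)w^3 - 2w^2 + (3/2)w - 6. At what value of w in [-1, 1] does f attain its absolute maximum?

1/2

The derivative is 2w^2 - 4w + 3/2, whose only zero in [-1, 1] is w = 1/2.
Candidates: f(-1) = -61/6, f(1/2) = -17/3, f(1) = -35/6.
So the maximum is f(1/2) = -17/3.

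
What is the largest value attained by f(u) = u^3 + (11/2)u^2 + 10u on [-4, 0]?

The derivative is 3u^2 + 11u + 10, which vanishes at u = -2 and u = -5/3.
Candidates: f(-4) = -16; f(-2) = -6; f(-5/3) = -325/54; f(0) = 0.
The maximum over the interval is 0, attained at u = 0.

0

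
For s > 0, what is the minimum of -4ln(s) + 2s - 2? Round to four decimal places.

g'(s) = -4/s + 2 = 0 gives s = 2.
g''(s) = 4/s², which is positive for s > 0, so this is a local minimum.
g(2) = -4·ln(2) + 4 - 2 ≈ -0.7726.

-0.7726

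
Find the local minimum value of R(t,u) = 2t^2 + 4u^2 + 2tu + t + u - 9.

-64/7

∂R/∂t = 4t + 2u + 1 = 0 and ∂R/∂u = 2t + 8u + 1 = 0, so (t, u) = (-3/14, -1/14).
The Hessian has R_{tt} = 4, R_{uu} = 8, R_{tu} = 2, giving D = 28 > 0 with R_{tt} > 0, so the point is a local minimum.
R(-3/14, -1/14) = -64/7.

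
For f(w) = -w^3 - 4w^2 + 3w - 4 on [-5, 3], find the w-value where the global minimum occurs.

3

Differentiating, f'(w) = -3w^2 - 8w + 3; which vanishes at w = -3 and w = 1/3.
Compare values at every candidate in [-5, 3]: f(-5) = 6, f(-3) = -22, f(1/3) = -94/27, f(3) = -58.
So the minimum is f(3) = -58.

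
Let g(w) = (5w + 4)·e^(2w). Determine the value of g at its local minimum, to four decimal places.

-0.1857

By the product rule, g'(w) = (10w + 13)·e^(2w). Since e^(2w) > 0, the only critical point is w = -13/10.
g''(-13/10) has the same sign as 10 > 0, so this is a local minimum.
g(-13/10) = (-5/2)·e^(-13/5) ≈ -0.1857.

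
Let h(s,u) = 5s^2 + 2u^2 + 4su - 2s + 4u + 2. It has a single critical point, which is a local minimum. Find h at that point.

∂h/∂s = 10s + 4u - 2 = 0 and ∂h/∂u = 4s + 4u + 4 = 0, so (s, u) = (1, -2).
The Hessian has h_{ss} = 10, h_{uu} = 4, h_{su} = 4, giving D = 24 > 0 with h_{ss} > 0, so the point is a local minimum.
h(1, -2) = -3.

-3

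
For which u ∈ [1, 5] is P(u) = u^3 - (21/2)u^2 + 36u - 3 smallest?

1

The derivative is 3u^2 - 21u + 36, which vanishes at u = 3 and u = 4.
Candidates: P(1) = 47/2, P(3) = 75/2, P(4) = 37, P(5) = 79/2.
So the minimum is P(1) = 47/2.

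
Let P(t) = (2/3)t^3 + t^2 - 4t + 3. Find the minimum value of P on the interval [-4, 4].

-23/3

The derivative is 2t^2 + 2t - 4, which vanishes at t = -2 and t = 1.
Candidates: P(-4) = -23/3; P(-2) = 29/3; P(1) = 2/3; P(4) = 137/3.
The minimum over the interval is -23/3, attained at t = -4.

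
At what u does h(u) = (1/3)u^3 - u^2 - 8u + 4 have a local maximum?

Critical points: h'(u) = u^2 - 2u - 8 vanishes at u = -2, 4.
Second-derivative test with h''(u) = 2u - 2: h''(-2) = -6 < 0 ⇒ local maximum; h''(4) = 6 > 0 ⇒ local minimum.
So the local maximum value is h(-2) = 40/3.

-2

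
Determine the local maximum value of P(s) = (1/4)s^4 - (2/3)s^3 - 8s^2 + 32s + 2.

98/3

P'(s) = s^3 - 2s^2 - 16s + 32. Setting P'(s) = 0 gives s ∈ {-4, 2, 4}.
Since P''(s) = 3s^2 - 4s - 16, we get P''(-4) = 48 > 0 ⇒ local minimum; P''(2) = -12 < 0 ⇒ local maximum; P''(4) = 16 > 0 ⇒ local minimum.
Thus P has its local maximum at s = 2, with value 98/3.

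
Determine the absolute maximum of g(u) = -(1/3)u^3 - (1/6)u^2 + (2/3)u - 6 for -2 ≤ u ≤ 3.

The derivative is -u^2 - (1/3)u + 2/3, which vanishes at u = -1 and u = 2/3.
Candidates: g(-2) = -16/3; g(-1) = -13/2; g(2/3) = -464/81; g(3) = -29/2.
Hence the absolute maximum is -16/3 at u = -2.

-16/3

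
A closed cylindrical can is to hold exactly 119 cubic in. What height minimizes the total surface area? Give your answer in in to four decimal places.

With radius r and height h, πr²h = 119 so h = 119/(πr²), and S(r) = 2πr² + 2πrh = 2πr² + 2·119/r.
S'(r) = 4πr − 2·119/r² = 0 ⇒ r³ = 119/(2π), so r ≈ 2.6656 and h = 2r ≈ 5.3311.
S''(r) = 4π + 4·119/r³ > 0, so this is the minimum; S ≈ 133.9304.

5.3311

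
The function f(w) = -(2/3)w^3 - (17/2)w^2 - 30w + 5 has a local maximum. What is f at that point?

f'(w) = -2w^2 - 17w - 30. Setting f'(w) = 0 gives w ∈ {-6, -5/2}.
Second-derivative test with f''(w) = -4w - 17: f''(-6) = 7 > 0 ⇒ local minimum; f''(-5/2) = -7 < 0 ⇒ local maximum.
Thus f has its local maximum at w = -5/2, with value 895/24.

895/24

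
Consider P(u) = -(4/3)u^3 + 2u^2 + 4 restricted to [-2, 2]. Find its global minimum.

The derivative is -4u^2 + 4u, which vanishes at u = 0 and u = 1.
Evaluating at the critical points and endpoints: P(-2) = 68/3,  P(0) = 4,  P(1) = 14/3,  P(2) = 4/3.
Hence the absolute minimum is 4/3 at u = 2.

4/3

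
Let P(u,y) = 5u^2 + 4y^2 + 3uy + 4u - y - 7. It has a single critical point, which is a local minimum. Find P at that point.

∂P/∂u = 10u + 3y + 4 = 0 and ∂P/∂y = 3u + 8y - 1 = 0, so (u, y) = (-35/71, 22/71).
The Hessian has P_{uu} = 10, P_{yy} = 8, P_{uy} = 3, giving D = 71 > 0 with P_{uu} > 0, so the point is a local minimum.
P(-35/71, 22/71) = -578/71.

-578/71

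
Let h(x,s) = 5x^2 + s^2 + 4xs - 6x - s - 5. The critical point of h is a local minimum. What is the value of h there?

-37/4

∂h/∂x = 10x + 4s - 6 = 0 and ∂h/∂s = 4x + 2s - 1 = 0, so (x, s) = (2, -7/2).
The Hessian has h_{xx} = 10, h_{ss} = 2, h_{xs} = 4, giving D = 4 > 0 with h_{xx} > 0, so the point is a local minimum.
h(2, -7/2) = -37/4.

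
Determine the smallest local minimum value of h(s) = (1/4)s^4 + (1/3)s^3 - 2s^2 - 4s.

-28/3

Critical points: h'(s) = s^3 + s^2 - 4s - 4 vanishes at s = -2, -1, 2.
Second-derivative test with h''(s) = 3s^2 + 2s - 4: h''(-2) = 4 > 0 ⇒ local minimum; h''(-1) = -3 < 0 ⇒ local maximum; h''(2) = 12 > 0 ⇒ local minimum.
So the smallest local minimum value is h(2) = -28/3.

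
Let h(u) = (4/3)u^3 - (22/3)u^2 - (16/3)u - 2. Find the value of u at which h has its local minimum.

h'(u) = 4u^2 - (44/3)u - 16/3. Setting h'(u) = 0 gives u ∈ {-1/3, 4}.
h''(u) = 8u - 44/3. h''(-1/3) = -52/3 < 0 ⇒ local maximum; h''(4) = 52/3 > 0 ⇒ local minimum.
Thus h has its local minimum at u = 4, with value -166/3.

4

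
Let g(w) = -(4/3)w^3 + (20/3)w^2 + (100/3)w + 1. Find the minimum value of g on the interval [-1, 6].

g'(w) = -4w^2 + (40/3)w + 100/3, whose only zero in [-1, 6] is w = 5.
Evaluating at the critical points and endpoints: g(-1) = -73/3, g(5) = 503/3, g(6) = 153.
So the minimum is g(-1) = -73/3.

-73/3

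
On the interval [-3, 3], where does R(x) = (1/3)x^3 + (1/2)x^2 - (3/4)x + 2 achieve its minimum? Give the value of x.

Differentiating, R'(x) = x^2 + x - 3/4; which vanishes at x = -3/2 and x = 1/2.
Evaluating at the critical points and endpoints: R(-3) = -1/4, R(-3/2) = 25/8, R(1/2) = 43/24, R(3) = 53/4.
Hence the absolute minimum is -1/4 at x = -3.

-3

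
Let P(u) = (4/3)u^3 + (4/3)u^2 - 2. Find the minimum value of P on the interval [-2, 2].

-22/3

Differentiating, P'(u) = 4u^2 + (8/3)u; which vanishes at u = -2/3 and u = 0.
Candidates: P(-2) = -22/3, P(-2/3) = -146/81, P(0) = -2, P(2) = 14.
The minimum over the interval is -22/3, attained at u = -2.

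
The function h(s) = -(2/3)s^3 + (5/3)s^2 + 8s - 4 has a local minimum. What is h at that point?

Critical points: h'(s) = -2s^2 + (10/3)s + 8 vanishes at s = -4/3, 3.
h''(s) = -4s + 10/3. h''(-4/3) = 26/3 > 0 ⇒ local minimum; h''(3) = -26/3 < 0 ⇒ local maximum.
So the local minimum value is h(-4/3) = -820/81.

-820/81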